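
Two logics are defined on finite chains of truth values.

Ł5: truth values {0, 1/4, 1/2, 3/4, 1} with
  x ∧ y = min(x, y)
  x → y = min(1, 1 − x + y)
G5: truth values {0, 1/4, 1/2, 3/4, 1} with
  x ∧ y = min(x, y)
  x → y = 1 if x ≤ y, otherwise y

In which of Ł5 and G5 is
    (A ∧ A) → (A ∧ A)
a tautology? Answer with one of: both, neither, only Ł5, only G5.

both

In Ł5: every assignment gives 1 — tautology.
In G5: every assignment gives 1 — tautology.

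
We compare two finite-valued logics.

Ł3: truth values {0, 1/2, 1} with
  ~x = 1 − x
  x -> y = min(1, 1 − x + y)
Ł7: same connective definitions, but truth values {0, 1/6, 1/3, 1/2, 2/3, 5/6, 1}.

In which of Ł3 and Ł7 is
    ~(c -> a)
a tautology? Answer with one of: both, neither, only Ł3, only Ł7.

In Ł3: at a = 0, c = 0 the value is 0 — not a tautology.
In Ł7: at a = 0, c = 0 the value is 0 — not a tautology.

neither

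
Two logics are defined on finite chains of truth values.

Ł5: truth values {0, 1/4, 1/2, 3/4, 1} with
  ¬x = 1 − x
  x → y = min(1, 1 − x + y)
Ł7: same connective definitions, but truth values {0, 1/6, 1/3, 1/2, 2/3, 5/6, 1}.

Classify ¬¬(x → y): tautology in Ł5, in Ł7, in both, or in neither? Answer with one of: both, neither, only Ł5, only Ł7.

neither

In Ł5: at x = 1/4, y = 0 the value is 3/4 — not a tautology.
In Ł7: at x = 1/6, y = 0 the value is 5/6 — not a tautology.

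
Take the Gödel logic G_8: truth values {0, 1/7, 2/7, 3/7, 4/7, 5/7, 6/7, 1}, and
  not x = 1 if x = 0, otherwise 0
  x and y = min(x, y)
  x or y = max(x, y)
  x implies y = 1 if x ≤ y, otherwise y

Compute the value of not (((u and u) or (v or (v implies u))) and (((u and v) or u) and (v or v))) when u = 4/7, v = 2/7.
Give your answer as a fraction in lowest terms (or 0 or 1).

0

u and u = 4/7 and 4/7 = 4/7
v implies u = 2/7 implies 4/7 = 1
v or (v implies u) = 2/7 or 1 = 1
(u and u) or (v or (v implies u)) = 4/7 or 1 = 1
u and v = 4/7 and 2/7 = 2/7
(u and v) or u = 2/7 or 4/7 = 4/7
v or v = 2/7 or 2/7 = 2/7
((u and v) or u) and (v or v) = 4/7 and 2/7 = 2/7
((u and u) or (v or (v implies u))) and (((u and v) or u) and (v or v)) = 1 and 2/7 = 2/7
not (((u and u) or (v or (v implies u))) and (((u and v) or u) and (v or v))) = not 2/7 = 0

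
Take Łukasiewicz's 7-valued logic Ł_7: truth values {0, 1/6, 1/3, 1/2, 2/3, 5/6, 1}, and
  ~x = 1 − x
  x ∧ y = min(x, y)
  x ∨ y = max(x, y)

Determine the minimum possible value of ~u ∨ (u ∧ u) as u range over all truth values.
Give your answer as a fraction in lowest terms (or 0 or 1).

Take u = 1/2:
~u = ~1/2 = 1/2
u ∧ u = 1/2 ∧ 1/2 = 1/2
~u ∨ (u ∧ u) = 1/2 ∨ 1/2 = 1/2
No assignment yields a value below 1/2, so this is the minimum.

1/2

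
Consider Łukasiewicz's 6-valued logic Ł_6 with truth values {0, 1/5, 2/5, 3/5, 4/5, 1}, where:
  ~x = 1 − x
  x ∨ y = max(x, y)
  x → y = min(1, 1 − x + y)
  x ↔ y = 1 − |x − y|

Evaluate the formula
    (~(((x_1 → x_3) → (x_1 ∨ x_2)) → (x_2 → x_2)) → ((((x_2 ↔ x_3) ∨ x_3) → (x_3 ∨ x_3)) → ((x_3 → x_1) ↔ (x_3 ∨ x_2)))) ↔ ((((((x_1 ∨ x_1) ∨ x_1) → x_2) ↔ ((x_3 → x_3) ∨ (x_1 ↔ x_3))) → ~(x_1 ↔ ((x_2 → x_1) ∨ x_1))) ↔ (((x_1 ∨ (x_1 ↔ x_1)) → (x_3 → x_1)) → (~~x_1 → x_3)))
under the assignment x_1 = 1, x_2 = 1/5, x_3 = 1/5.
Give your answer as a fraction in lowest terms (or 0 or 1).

x_1 → x_3 = 1 → 1/5 = 1/5
x_1 ∨ x_2 = 1 ∨ 1/5 = 1
(x_1 → x_3) → (x_1 ∨ x_2) = 1/5 → 1 = 1
x_2 → x_2 = 1/5 → 1/5 = 1
((x_1 → x_3) → (x_1 ∨ x_2)) → (x_2 → x_2) = 1 → 1 = 1
~(((x_1 → x_3) → (x_1 ∨ x_2)) → (x_2 → x_2)) = ~1 = 0
x_2 ↔ x_3 = 1/5 ↔ 1/5 = 1
(x_2 ↔ x_3) ∨ x_3 = 1 ∨ 1/5 = 1
x_3 ∨ x_3 = 1/5 ∨ 1/5 = 1/5
((x_2 ↔ x_3) ∨ x_3) → (x_3 ∨ x_3) = 1 → 1/5 = 1/5
x_3 → x_1 = 1/5 → 1 = 1
x_3 ∨ x_2 = 1/5 ∨ 1/5 = 1/5
(x_3 → x_1) ↔ (x_3 ∨ x_2) = 1 ↔ 1/5 = 1/5
(((x_2 ↔ x_3) ∨ x_3) → (x_3 ∨ x_3)) → ((x_3 → x_1) ↔ (x_3 ∨ x_2)) = 1/5 → 1/5 = 1
~(((x_1 → x_3) → (x_1 ∨ x_2)) → (x_2 → x_2)) → ((((x_2 ↔ x_3) ∨ x_3) → (x_3 ∨ x_3)) → ((x_3 → x_1) ↔ (x_3 ∨ x_2))) = 0 → 1 = 1
x_1 ∨ x_1 = 1 ∨ 1 = 1
(x_1 ∨ x_1) ∨ x_1 = 1 ∨ 1 = 1
((x_1 ∨ x_1) ∨ x_1) → x_2 = 1 → 1/5 = 1/5
x_3 → x_3 = 1/5 → 1/5 = 1
x_1 ↔ x_3 = 1 ↔ 1/5 = 1/5
(x_3 → x_3) ∨ (x_1 ↔ x_3) = 1 ∨ 1/5 = 1
(((x_1 ∨ x_1) ∨ x_1) → x_2) ↔ ((x_3 → x_3) ∨ (x_1 ↔ x_3)) = 1/5 ↔ 1 = 1/5
x_2 → x_1 = 1/5 → 1 = 1
(x_2 → x_1) ∨ x_1 = 1 ∨ 1 = 1
x_1 ↔ ((x_2 → x_1) ∨ x_1) = 1 ↔ 1 = 1
~(x_1 ↔ ((x_2 → x_1) ∨ x_1)) = ~1 = 0
((((x_1 ∨ x_1) ∨ x_1) → x_2) ↔ ((x_3 → x_3) ∨ (x_1 ↔ x_3))) → ~(x_1 ↔ ((x_2 → x_1) ∨ x_1)) = 1/5 → 0 = 4/5
x_1 ↔ x_1 = 1 ↔ 1 = 1
x_1 ∨ (x_1 ↔ x_1) = 1 ∨ 1 = 1
x_3 → x_1 = 1/5 → 1 = 1
(x_1 ∨ (x_1 ↔ x_1)) → (x_3 → x_1) = 1 → 1 = 1
~x_1 = ~1 = 0
~~x_1 = ~0 = 1
~~x_1 → x_3 = 1 → 1/5 = 1/5
((x_1 ∨ (x_1 ↔ x_1)) → (x_3 → x_1)) → (~~x_1 → x_3) = 1 → 1/5 = 1/5
(((((x_1 ∨ x_1) ∨ x_1) → x_2) ↔ ((x_3 → x_3) ∨ (x_1 ↔ x_3))) → ~(x_1 ↔ ((x_2 → x_1) ∨ x_1))) ↔ (((x_1 ∨ (x_1 ↔ x_1)) → (x_3 → x_1)) → (~~x_1 → x_3)) = 4/5 ↔ 1/5 = 2/5
(~(((x_1 → x_3) → (x_1 ∨ x_2)) → (x_2 → x_2)) → ((((x_2 ↔ x_3) ∨ x_3) → (x_3 ∨ x_3)) → ((x_3 → x_1) ↔ (x_3 ∨ x_2)))) ↔ ((((((x_1 ∨ x_1) ∨ x_1) → x_2) ↔ ((x_3 → x_3) ∨ (x_1 ↔ x_3))) → ~(x_1 ↔ ((x_2 → x_1) ∨ x_1))) ↔ (((x_1 ∨ (x_1 ↔ x_1)) → (x_3 → x_1)) → (~~x_1 → x_3))) = 1 ↔ 2/5 = 2/5

2/5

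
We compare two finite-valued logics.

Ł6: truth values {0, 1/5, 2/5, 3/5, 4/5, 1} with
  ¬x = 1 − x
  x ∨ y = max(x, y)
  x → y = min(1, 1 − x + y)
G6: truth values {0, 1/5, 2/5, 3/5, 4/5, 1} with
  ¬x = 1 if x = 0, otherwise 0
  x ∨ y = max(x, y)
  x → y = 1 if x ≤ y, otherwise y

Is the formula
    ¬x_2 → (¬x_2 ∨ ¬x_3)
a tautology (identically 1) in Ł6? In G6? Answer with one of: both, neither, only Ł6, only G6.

In Ł6: every assignment gives 1 — tautology.
In G6: every assignment gives 1 — tautology.

both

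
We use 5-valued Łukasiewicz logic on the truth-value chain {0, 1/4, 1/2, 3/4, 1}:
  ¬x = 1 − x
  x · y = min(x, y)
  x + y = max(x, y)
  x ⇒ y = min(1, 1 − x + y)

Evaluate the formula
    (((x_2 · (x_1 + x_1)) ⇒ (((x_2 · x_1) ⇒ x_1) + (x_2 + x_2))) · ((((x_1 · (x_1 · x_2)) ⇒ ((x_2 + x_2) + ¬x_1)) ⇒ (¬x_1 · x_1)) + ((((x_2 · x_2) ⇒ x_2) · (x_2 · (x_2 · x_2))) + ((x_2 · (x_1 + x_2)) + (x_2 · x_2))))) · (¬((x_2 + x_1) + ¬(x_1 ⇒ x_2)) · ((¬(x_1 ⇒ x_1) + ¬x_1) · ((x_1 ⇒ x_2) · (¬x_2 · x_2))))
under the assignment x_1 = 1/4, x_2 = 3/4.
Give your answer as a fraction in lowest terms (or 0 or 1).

x_1 + x_1 = 1/4 + 1/4 = 1/4
x_2 · (x_1 + x_1) = 3/4 · 1/4 = 1/4
x_2 · x_1 = 3/4 · 1/4 = 1/4
(x_2 · x_1) ⇒ x_1 = 1/4 ⇒ 1/4 = 1
x_2 + x_2 = 3/4 + 3/4 = 3/4
((x_2 · x_1) ⇒ x_1) + (x_2 + x_2) = 1 + 3/4 = 1
(x_2 · (x_1 + x_1)) ⇒ (((x_2 · x_1) ⇒ x_1) + (x_2 + x_2)) = 1/4 ⇒ 1 = 1
x_1 · x_2 = 1/4 · 3/4 = 1/4
x_1 · (x_1 · x_2) = 1/4 · 1/4 = 1/4
x_2 + x_2 = 3/4 + 3/4 = 3/4
¬x_1 = ¬1/4 = 3/4
(x_2 + x_2) + ¬x_1 = 3/4 + 3/4 = 3/4
(x_1 · (x_1 · x_2)) ⇒ ((x_2 + x_2) + ¬x_1) = 1/4 ⇒ 3/4 = 1
¬x_1 = ¬1/4 = 3/4
¬x_1 · x_1 = 3/4 · 1/4 = 1/4
((x_1 · (x_1 · x_2)) ⇒ ((x_2 + x_2) + ¬x_1)) ⇒ (¬x_1 · x_1) = 1 ⇒ 1/4 = 1/4
x_2 · x_2 = 3/4 · 3/4 = 3/4
(x_2 · x_2) ⇒ x_2 = 3/4 ⇒ 3/4 = 1
x_2 · x_2 = 3/4 · 3/4 = 3/4
x_2 · (x_2 · x_2) = 3/4 · 3/4 = 3/4
((x_2 · x_2) ⇒ x_2) · (x_2 · (x_2 · x_2)) = 1 · 3/4 = 3/4
x_1 + x_2 = 1/4 + 3/4 = 3/4
x_2 · (x_1 + x_2) = 3/4 · 3/4 = 3/4
x_2 · x_2 = 3/4 · 3/4 = 3/4
(x_2 · (x_1 + x_2)) + (x_2 · x_2) = 3/4 + 3/4 = 3/4
(((x_2 · x_2) ⇒ x_2) · (x_2 · (x_2 · x_2))) + ((x_2 · (x_1 + x_2)) + (x_2 · x_2)) = 3/4 + 3/4 = 3/4
(((x_1 · (x_1 · x_2)) ⇒ ((x_2 + x_2) + ¬x_1)) ⇒ (¬x_1 · x_1)) + ((((x_2 · x_2) ⇒ x_2) · (x_2 · (x_2 · x_2))) + ((x_2 · (x_1 + x_2)) + (x_2 · x_2))) = 1/4 + 3/4 = 3/4
((x_2 · (x_1 + x_1)) ⇒ (((x_2 · x_1) ⇒ x_1) + (x_2 + x_2))) · ((((x_1 · (x_1 · x_2)) ⇒ ((x_2 + x_2) + ¬x_1)) ⇒ (¬x_1 · x_1)) + ((((x_2 · x_2) ⇒ x_2) · (x_2 · (x_2 · x_2))) + ((x_2 · (x_1 + x_2)) + (x_2 · x_2)))) = 1 · 3/4 = 3/4
x_2 + x_1 = 3/4 + 1/4 = 3/4
x_1 ⇒ x_2 = 1/4 ⇒ 3/4 = 1
¬(x_1 ⇒ x_2) = ¬1 = 0
(x_2 + x_1) + ¬(x_1 ⇒ x_2) = 3/4 + 0 = 3/4
¬((x_2 + x_1) + ¬(x_1 ⇒ x_2)) = ¬3/4 = 1/4
x_1 ⇒ x_1 = 1/4 ⇒ 1/4 = 1
¬(x_1 ⇒ x_1) = ¬1 = 0
¬x_1 = ¬1/4 = 3/4
¬(x_1 ⇒ x_1) + ¬x_1 = 0 + 3/4 = 3/4
x_1 ⇒ x_2 = 1/4 ⇒ 3/4 = 1
¬x_2 = ¬3/4 = 1/4
¬x_2 · x_2 = 1/4 · 3/4 = 1/4
(x_1 ⇒ x_2) · (¬x_2 · x_2) = 1 · 1/4 = 1/4
(¬(x_1 ⇒ x_1) + ¬x_1) · ((x_1 ⇒ x_2) · (¬x_2 · x_2)) = 3/4 · 1/4 = 1/4
¬((x_2 + x_1) + ¬(x_1 ⇒ x_2)) · ((¬(x_1 ⇒ x_1) + ¬x_1) · ((x_1 ⇒ x_2) · (¬x_2 · x_2))) = 1/4 · 1/4 = 1/4
(((x_2 · (x_1 + x_1)) ⇒ (((x_2 · x_1) ⇒ x_1) + (x_2 + x_2))) · ((((x_1 · (x_1 · x_2)) ⇒ ((x_2 + x_2) + ¬x_1)) ⇒ (¬x_1 · x_1)) + ((((x_2 · x_2) ⇒ x_2) · (x_2 · (x_2 · x_2))) + ((x_2 · (x_1 + x_2)) + (x_2 · x_2))))) · (¬((x_2 + x_1) + ¬(x_1 ⇒ x_2)) · ((¬(x_1 ⇒ x_1) + ¬x_1) · ((x_1 ⇒ x_2) · (¬x_2 · x_2)))) = 3/4 · 1/4 = 1/4

1/4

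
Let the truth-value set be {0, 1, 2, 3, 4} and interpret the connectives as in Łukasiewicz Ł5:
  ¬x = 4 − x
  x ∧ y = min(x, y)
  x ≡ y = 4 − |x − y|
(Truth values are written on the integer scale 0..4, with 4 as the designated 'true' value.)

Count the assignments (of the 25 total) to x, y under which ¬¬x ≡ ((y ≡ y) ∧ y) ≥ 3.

value 4: 5 assignments (counts)
value 3: 8 assignments (counts)
value 2: 6 assignments
value 1: 4 assignments
value 0: 2 assignments
So 13 of the 25 assignments meet the threshold.

13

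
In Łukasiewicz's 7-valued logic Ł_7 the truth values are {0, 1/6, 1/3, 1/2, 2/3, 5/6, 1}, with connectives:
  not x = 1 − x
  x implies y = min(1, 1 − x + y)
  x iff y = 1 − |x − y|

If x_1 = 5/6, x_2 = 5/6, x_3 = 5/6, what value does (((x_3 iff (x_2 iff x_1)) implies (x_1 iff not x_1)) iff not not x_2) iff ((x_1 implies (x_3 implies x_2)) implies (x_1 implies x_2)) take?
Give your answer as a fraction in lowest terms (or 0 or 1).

x_2 iff x_1 = 5/6 iff 5/6 = 1
x_3 iff (x_2 iff x_1) = 5/6 iff 1 = 5/6
not x_1 = not 5/6 = 1/6
x_1 iff not x_1 = 5/6 iff 1/6 = 1/3
(x_3 iff (x_2 iff x_1)) implies (x_1 iff not x_1) = 5/6 implies 1/3 = 1/2
not x_2 = not 5/6 = 1/6
not not x_2 = not 1/6 = 5/6
((x_3 iff (x_2 iff x_1)) implies (x_1 iff not x_1)) iff not not x_2 = 1/2 iff 5/6 = 2/3
x_3 implies x_2 = 5/6 implies 5/6 = 1
x_1 implies (x_3 implies x_2) = 5/6 implies 1 = 1
x_1 implies x_2 = 5/6 implies 5/6 = 1
(x_1 implies (x_3 implies x_2)) implies (x_1 implies x_2) = 1 implies 1 = 1
(((x_3 iff (x_2 iff x_1)) implies (x_1 iff not x_1)) iff not not x_2) iff ((x_1 implies (x_3 implies x_2)) implies (x_1 implies x_2)) = 2/3 iff 1 = 2/3

2/3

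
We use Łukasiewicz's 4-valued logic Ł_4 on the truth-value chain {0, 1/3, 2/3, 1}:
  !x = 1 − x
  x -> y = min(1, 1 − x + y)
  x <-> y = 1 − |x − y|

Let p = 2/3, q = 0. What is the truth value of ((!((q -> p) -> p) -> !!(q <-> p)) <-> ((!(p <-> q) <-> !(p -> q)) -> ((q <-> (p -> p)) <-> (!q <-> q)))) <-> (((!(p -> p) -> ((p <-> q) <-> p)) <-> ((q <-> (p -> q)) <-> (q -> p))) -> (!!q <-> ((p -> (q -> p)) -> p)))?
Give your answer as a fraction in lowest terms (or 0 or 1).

q -> p = 0 -> 2/3 = 1
(q -> p) -> p = 1 -> 2/3 = 2/3
!((q -> p) -> p) = !2/3 = 1/3
q <-> p = 0 <-> 2/3 = 1/3
!(q <-> p) = !1/3 = 2/3
!!(q <-> p) = !2/3 = 1/3
!((q -> p) -> p) -> !!(q <-> p) = 1/3 -> 1/3 = 1
p <-> q = 2/3 <-> 0 = 1/3
!(p <-> q) = !1/3 = 2/3
p -> q = 2/3 -> 0 = 1/3
!(p -> q) = !1/3 = 2/3
!(p <-> q) <-> !(p -> q) = 2/3 <-> 2/3 = 1
p -> p = 2/3 -> 2/3 = 1
q <-> (p -> p) = 0 <-> 1 = 0
!q = !0 = 1
!q <-> q = 1 <-> 0 = 0
(q <-> (p -> p)) <-> (!q <-> q) = 0 <-> 0 = 1
(!(p <-> q) <-> !(p -> q)) -> ((q <-> (p -> p)) <-> (!q <-> q)) = 1 -> 1 = 1
(!((q -> p) -> p) -> !!(q <-> p)) <-> ((!(p <-> q) <-> !(p -> q)) -> ((q <-> (p -> p)) <-> (!q <-> q))) = 1 <-> 1 = 1
p -> p = 2/3 -> 2/3 = 1
!(p -> p) = !1 = 0
p <-> q = 2/3 <-> 0 = 1/3
(p <-> q) <-> p = 1/3 <-> 2/3 = 2/3
!(p -> p) -> ((p <-> q) <-> p) = 0 -> 2/3 = 1
p -> q = 2/3 -> 0 = 1/3
q <-> (p -> q) = 0 <-> 1/3 = 2/3
q -> p = 0 -> 2/3 = 1
(q <-> (p -> q)) <-> (q -> p) = 2/3 <-> 1 = 2/3
(!(p -> p) -> ((p <-> q) <-> p)) <-> ((q <-> (p -> q)) <-> (q -> p)) = 1 <-> 2/3 = 2/3
!q = !0 = 1
!!q = !1 = 0
q -> p = 0 -> 2/3 = 1
p -> (q -> p) = 2/3 -> 1 = 1
(p -> (q -> p)) -> p = 1 -> 2/3 = 2/3
!!q <-> ((p -> (q -> p)) -> p) = 0 <-> 2/3 = 1/3
((!(p -> p) -> ((p <-> q) <-> p)) <-> ((q <-> (p -> q)) <-> (q -> p))) -> (!!q <-> ((p -> (q -> p)) -> p)) = 2/3 -> 1/3 = 2/3
((!((q -> p) -> p) -> !!(q <-> p)) <-> ((!(p <-> q) <-> !(p -> q)) -> ((q <-> (p -> p)) <-> (!q <-> q)))) <-> (((!(p -> p) -> ((p <-> q) <-> p)) <-> ((q <-> (p -> q)) <-> (q -> p))) -> (!!q <-> ((p -> (q -> p)) -> p))) = 1 <-> 2/3 = 2/3

2/3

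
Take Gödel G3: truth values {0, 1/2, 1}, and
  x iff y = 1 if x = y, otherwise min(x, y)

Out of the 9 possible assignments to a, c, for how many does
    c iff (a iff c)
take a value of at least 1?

4

a = 0, c = 0 ↦ 0  <
a = 0, c = 1/2 ↦ 0  <
a = 0, c = 1 ↦ 0  <
a = 1/2, c = 0 ↦ 1  ≥
a = 1/2, c = 1/2 ↦ 1/2  <
a = 1/2, c = 1 ↦ 1/2  <
a = 1, c = 0 ↦ 1  ≥
a = 1, c = 1/2 ↦ 1  ≥
a = 1, c = 1 ↦ 1  ≥
So 4 of the 9 assignments meet the threshold.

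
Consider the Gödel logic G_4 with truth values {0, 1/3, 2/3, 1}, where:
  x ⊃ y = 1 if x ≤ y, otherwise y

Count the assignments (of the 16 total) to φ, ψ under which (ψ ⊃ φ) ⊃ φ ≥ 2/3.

13

φ = 0, ψ = 0 ↦ 0  <
φ = 0, ψ = 1/3 ↦ 1  ≥
φ = 0, ψ = 2/3 ↦ 1  ≥
φ = 0, ψ = 1 ↦ 1  ≥
φ = 1/3, ψ = 0 ↦ 1/3  <
φ = 1/3, ψ = 1/3 ↦ 1/3  <
φ = 1/3, ψ = 2/3 ↦ 1  ≥
φ = 1/3, ψ = 1 ↦ 1  ≥
φ = 2/3, ψ = 0 ↦ 2/3  ≥
φ = 2/3, ψ = 1/3 ↦ 2/3  ≥
φ = 2/3, ψ = 2/3 ↦ 2/3  ≥
φ = 2/3, ψ = 1 ↦ 1  ≥
φ = 1, ψ = 0 ↦ 1  ≥
φ = 1, ψ = 1/3 ↦ 1  ≥
φ = 1, ψ = 2/3 ↦ 1  ≥
φ = 1, ψ = 1 ↦ 1  ≥
So 13 of the 16 assignments meet the threshold.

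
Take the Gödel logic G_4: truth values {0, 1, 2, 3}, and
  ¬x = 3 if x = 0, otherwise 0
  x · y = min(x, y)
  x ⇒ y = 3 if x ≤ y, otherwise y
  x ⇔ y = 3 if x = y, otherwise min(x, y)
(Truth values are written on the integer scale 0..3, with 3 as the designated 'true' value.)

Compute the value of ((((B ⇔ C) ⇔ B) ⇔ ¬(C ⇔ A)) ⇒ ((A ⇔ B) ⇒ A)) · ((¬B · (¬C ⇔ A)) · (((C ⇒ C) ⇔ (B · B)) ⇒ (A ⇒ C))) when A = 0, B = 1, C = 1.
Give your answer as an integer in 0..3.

0

B ⇔ C = 1 ⇔ 1 = 3
(B ⇔ C) ⇔ B = 3 ⇔ 1 = 1
C ⇔ A = 1 ⇔ 0 = 0
¬(C ⇔ A) = ¬0 = 3
((B ⇔ C) ⇔ B) ⇔ ¬(C ⇔ A) = 1 ⇔ 3 = 1
A ⇔ B = 0 ⇔ 1 = 0
(A ⇔ B) ⇒ A = 0 ⇒ 0 = 3
(((B ⇔ C) ⇔ B) ⇔ ¬(C ⇔ A)) ⇒ ((A ⇔ B) ⇒ A) = 1 ⇒ 3 = 3
¬B = ¬1 = 0
¬C = ¬1 = 0
¬C ⇔ A = 0 ⇔ 0 = 3
¬B · (¬C ⇔ A) = 0 · 3 = 0
C ⇒ C = 1 ⇒ 1 = 3
B · B = 1 · 1 = 1
(C ⇒ C) ⇔ (B · B) = 3 ⇔ 1 = 1
A ⇒ C = 0 ⇒ 1 = 3
((C ⇒ C) ⇔ (B · B)) ⇒ (A ⇒ C) = 1 ⇒ 3 = 3
(¬B · (¬C ⇔ A)) · (((C ⇒ C) ⇔ (B · B)) ⇒ (A ⇒ C)) = 0 · 3 = 0
((((B ⇔ C) ⇔ B) ⇔ ¬(C ⇔ A)) ⇒ ((A ⇔ B) ⇒ A)) · ((¬B · (¬C ⇔ A)) · (((C ⇒ C) ⇔ (B · B)) ⇒ (A ⇒ C))) = 3 · 0 = 0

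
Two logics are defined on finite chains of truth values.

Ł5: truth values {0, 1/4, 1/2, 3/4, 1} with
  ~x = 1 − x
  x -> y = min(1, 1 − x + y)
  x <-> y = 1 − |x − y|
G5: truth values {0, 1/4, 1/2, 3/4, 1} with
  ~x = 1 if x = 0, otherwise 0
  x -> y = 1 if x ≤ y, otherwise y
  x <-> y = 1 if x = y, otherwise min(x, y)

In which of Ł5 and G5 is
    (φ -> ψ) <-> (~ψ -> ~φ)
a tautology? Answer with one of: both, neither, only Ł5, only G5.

only Ł5

In Ł5: every assignment gives 1 — tautology.
In G5: at φ = 1/2, ψ = 1/4 the value is 1/4 — not a tautology.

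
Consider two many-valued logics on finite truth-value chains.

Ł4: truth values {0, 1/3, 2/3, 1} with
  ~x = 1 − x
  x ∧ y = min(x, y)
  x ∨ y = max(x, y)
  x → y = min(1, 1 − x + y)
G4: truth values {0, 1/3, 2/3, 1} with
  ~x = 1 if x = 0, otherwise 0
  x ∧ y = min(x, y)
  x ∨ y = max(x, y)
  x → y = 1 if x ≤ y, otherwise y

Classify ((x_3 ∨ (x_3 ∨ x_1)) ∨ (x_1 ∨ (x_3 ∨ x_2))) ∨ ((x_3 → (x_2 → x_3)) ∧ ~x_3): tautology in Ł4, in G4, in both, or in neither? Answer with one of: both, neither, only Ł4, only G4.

In Ł4: at x_1 = 0, x_2 = 0, x_3 = 1/3 the value is 2/3 — not a tautology.
In G4: at x_1 = 0, x_2 = 0, x_3 = 1/3 the value is 1/3 — not a tautology.

neither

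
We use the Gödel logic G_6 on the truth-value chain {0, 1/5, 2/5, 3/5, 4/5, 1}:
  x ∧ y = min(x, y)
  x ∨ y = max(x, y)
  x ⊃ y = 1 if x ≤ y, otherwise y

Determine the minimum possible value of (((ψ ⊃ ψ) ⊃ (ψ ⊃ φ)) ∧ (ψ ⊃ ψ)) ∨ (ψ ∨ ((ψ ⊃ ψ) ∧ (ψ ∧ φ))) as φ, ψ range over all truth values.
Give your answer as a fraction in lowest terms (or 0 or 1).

Take φ = 0, ψ = 1/5:
ψ ⊃ ψ = 1/5 ⊃ 1/5 = 1
ψ ⊃ φ = 1/5 ⊃ 0 = 0
(ψ ⊃ ψ) ⊃ (ψ ⊃ φ) = 1 ⊃ 0 = 0
ψ ⊃ ψ = 1/5 ⊃ 1/5 = 1
((ψ ⊃ ψ) ⊃ (ψ ⊃ φ)) ∧ (ψ ⊃ ψ) = 0 ∧ 1 = 0
ψ ⊃ ψ = 1/5 ⊃ 1/5 = 1
ψ ∧ φ = 1/5 ∧ 0 = 0
(ψ ⊃ ψ) ∧ (ψ ∧ φ) = 1 ∧ 0 = 0
ψ ∨ ((ψ ⊃ ψ) ∧ (ψ ∧ φ)) = 1/5 ∨ 0 = 1/5
(((ψ ⊃ ψ) ⊃ (ψ ⊃ φ)) ∧ (ψ ⊃ ψ)) ∨ (ψ ∨ ((ψ ⊃ ψ) ∧ (ψ ∧ φ))) = 0 ∨ 1/5 = 1/5
No assignment yields a value below 1/5, so this is the minimum.

1/5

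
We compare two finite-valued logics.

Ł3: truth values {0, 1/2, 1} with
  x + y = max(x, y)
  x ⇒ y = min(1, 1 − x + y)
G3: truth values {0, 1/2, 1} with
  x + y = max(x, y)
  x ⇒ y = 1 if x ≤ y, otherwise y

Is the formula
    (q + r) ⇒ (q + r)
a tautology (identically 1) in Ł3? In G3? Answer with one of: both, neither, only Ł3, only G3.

In Ł3: every assignment gives 1 — tautology.
In G3: every assignment gives 1 — tautology.

both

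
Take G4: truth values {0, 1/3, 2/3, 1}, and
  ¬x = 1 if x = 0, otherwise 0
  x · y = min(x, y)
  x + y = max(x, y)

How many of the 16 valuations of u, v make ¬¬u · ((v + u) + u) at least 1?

6

u = 0, v = 0 ↦ 0  <
u = 0, v = 1/3 ↦ 0  <
u = 0, v = 2/3 ↦ 0  <
u = 0, v = 1 ↦ 0  <
u = 1/3, v = 0 ↦ 1/3  <
u = 1/3, v = 1/3 ↦ 1/3  <
u = 1/3, v = 2/3 ↦ 2/3  <
u = 1/3, v = 1 ↦ 1  ≥
u = 2/3, v = 0 ↦ 2/3  <
u = 2/3, v = 1/3 ↦ 2/3  <
u = 2/3, v = 2/3 ↦ 2/3  <
u = 2/3, v = 1 ↦ 1  ≥
u = 1, v = 0 ↦ 1  ≥
u = 1, v = 1/3 ↦ 1  ≥
u = 1, v = 2/3 ↦ 1  ≥
u = 1, v = 1 ↦ 1  ≥
So 6 of the 16 assignments meet the threshold.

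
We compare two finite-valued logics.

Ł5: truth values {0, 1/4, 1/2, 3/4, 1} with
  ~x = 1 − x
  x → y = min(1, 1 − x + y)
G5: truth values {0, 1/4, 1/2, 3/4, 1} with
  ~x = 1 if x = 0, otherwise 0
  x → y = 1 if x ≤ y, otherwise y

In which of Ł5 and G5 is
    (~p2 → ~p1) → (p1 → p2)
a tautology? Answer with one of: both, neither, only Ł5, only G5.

only Ł5

In Ł5: every assignment gives 1 — tautology.
In G5: at p1 = 1/2, p2 = 1/4 the value is 1/4 — not a tautology.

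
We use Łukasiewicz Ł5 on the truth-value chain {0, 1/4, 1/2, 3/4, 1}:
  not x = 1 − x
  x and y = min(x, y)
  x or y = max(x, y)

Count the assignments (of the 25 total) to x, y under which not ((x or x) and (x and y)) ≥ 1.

value 1: 9 assignments (counts)
value 3/4: 7 assignments
value 1/2: 5 assignments
value 1/4: 3 assignments
value 0: 1 assignment
So 9 of the 25 assignments meet the threshold.

9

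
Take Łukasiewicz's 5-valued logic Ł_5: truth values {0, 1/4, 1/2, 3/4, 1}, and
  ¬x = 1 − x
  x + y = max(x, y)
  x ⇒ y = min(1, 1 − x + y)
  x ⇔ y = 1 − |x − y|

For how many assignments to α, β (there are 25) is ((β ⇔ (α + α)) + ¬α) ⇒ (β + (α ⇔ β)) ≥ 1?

22

value 1: 22 assignments (counts)
value 3/4: 2 assignments
value 1/2: 1 assignment
So 22 of the 25 assignments meet the threshold.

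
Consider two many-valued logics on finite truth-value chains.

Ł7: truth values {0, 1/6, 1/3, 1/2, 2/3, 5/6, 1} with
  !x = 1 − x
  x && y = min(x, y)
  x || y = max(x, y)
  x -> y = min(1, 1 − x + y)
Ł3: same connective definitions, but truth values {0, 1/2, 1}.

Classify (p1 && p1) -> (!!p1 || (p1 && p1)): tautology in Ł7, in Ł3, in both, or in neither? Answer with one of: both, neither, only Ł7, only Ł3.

both

In Ł7: every assignment gives 1 — tautology.
In Ł3: every assignment gives 1 — tautology.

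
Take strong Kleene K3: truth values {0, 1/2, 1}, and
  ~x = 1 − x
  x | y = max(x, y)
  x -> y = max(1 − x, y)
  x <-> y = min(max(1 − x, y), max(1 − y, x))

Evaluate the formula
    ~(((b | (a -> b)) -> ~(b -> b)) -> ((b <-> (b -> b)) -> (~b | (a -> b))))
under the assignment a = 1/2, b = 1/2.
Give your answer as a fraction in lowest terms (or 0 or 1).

a -> b = 1/2 -> 1/2 = 1/2
b | (a -> b) = 1/2 | 1/2 = 1/2
b -> b = 1/2 -> 1/2 = 1/2
~(b -> b) = ~1/2 = 1/2
(b | (a -> b)) -> ~(b -> b) = 1/2 -> 1/2 = 1/2
b -> b = 1/2 -> 1/2 = 1/2
b <-> (b -> b) = 1/2 <-> 1/2 = 1/2
~b = ~1/2 = 1/2
a -> b = 1/2 -> 1/2 = 1/2
~b | (a -> b) = 1/2 | 1/2 = 1/2
(b <-> (b -> b)) -> (~b | (a -> b)) = 1/2 -> 1/2 = 1/2
((b | (a -> b)) -> ~(b -> b)) -> ((b <-> (b -> b)) -> (~b | (a -> b))) = 1/2 -> 1/2 = 1/2
~(((b | (a -> b)) -> ~(b -> b)) -> ((b <-> (b -> b)) -> (~b | (a -> b)))) = ~1/2 = 1/2

1/2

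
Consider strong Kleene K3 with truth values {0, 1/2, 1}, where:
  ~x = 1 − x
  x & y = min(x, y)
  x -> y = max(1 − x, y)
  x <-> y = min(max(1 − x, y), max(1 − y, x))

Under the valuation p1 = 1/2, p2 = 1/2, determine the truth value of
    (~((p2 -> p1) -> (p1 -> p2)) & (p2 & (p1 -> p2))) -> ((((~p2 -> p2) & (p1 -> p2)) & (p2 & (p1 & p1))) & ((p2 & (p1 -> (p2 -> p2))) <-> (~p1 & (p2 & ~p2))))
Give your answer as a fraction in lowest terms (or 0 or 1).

1/2

p2 -> p1 = 1/2 -> 1/2 = 1/2
p1 -> p2 = 1/2 -> 1/2 = 1/2
(p2 -> p1) -> (p1 -> p2) = 1/2 -> 1/2 = 1/2
~((p2 -> p1) -> (p1 -> p2)) = ~1/2 = 1/2
p1 -> p2 = 1/2 -> 1/2 = 1/2
p2 & (p1 -> p2) = 1/2 & 1/2 = 1/2
~((p2 -> p1) -> (p1 -> p2)) & (p2 & (p1 -> p2)) = 1/2 & 1/2 = 1/2
~p2 = ~1/2 = 1/2
~p2 -> p2 = 1/2 -> 1/2 = 1/2
p1 -> p2 = 1/2 -> 1/2 = 1/2
(~p2 -> p2) & (p1 -> p2) = 1/2 & 1/2 = 1/2
p1 & p1 = 1/2 & 1/2 = 1/2
p2 & (p1 & p1) = 1/2 & 1/2 = 1/2
((~p2 -> p2) & (p1 -> p2)) & (p2 & (p1 & p1)) = 1/2 & 1/2 = 1/2
p2 -> p2 = 1/2 -> 1/2 = 1/2
p1 -> (p2 -> p2) = 1/2 -> 1/2 = 1/2
p2 & (p1 -> (p2 -> p2)) = 1/2 & 1/2 = 1/2
~p1 = ~1/2 = 1/2
~p2 = ~1/2 = 1/2
p2 & ~p2 = 1/2 & 1/2 = 1/2
~p1 & (p2 & ~p2) = 1/2 & 1/2 = 1/2
(p2 & (p1 -> (p2 -> p2))) <-> (~p1 & (p2 & ~p2)) = 1/2 <-> 1/2 = 1/2
(((~p2 -> p2) & (p1 -> p2)) & (p2 & (p1 & p1))) & ((p2 & (p1 -> (p2 -> p2))) <-> (~p1 & (p2 & ~p2))) = 1/2 & 1/2 = 1/2
(~((p2 -> p1) -> (p1 -> p2)) & (p2 & (p1 -> p2))) -> ((((~p2 -> p2) & (p1 -> p2)) & (p2 & (p1 & p1))) & ((p2 & (p1 -> (p2 -> p2))) <-> (~p1 & (p2 & ~p2)))) = 1/2 -> 1/2 = 1/2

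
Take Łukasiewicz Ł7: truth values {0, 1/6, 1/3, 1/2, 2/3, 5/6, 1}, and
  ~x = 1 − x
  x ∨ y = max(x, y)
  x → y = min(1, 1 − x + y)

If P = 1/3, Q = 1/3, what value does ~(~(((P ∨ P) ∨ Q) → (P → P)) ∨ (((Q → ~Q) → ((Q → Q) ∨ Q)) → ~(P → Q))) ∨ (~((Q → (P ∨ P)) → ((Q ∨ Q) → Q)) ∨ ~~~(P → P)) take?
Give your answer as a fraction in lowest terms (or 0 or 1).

1

P ∨ P = 1/3 ∨ 1/3 = 1/3
(P ∨ P) ∨ Q = 1/3 ∨ 1/3 = 1/3
P → P = 1/3 → 1/3 = 1
((P ∨ P) ∨ Q) → (P → P) = 1/3 → 1 = 1
~(((P ∨ P) ∨ Q) → (P → P)) = ~1 = 0
~Q = ~1/3 = 2/3
Q → ~Q = 1/3 → 2/3 = 1
Q → Q = 1/3 → 1/3 = 1
(Q → Q) ∨ Q = 1 ∨ 1/3 = 1
(Q → ~Q) → ((Q → Q) ∨ Q) = 1 → 1 = 1
P → Q = 1/3 → 1/3 = 1
~(P → Q) = ~1 = 0
((Q → ~Q) → ((Q → Q) ∨ Q)) → ~(P → Q) = 1 → 0 = 0
~(((P ∨ P) ∨ Q) → (P → P)) ∨ (((Q → ~Q) → ((Q → Q) ∨ Q)) → ~(P → Q)) = 0 ∨ 0 = 0
~(~(((P ∨ P) ∨ Q) → (P → P)) ∨ (((Q → ~Q) → ((Q → Q) ∨ Q)) → ~(P → Q))) = ~0 = 1
P ∨ P = 1/3 ∨ 1/3 = 1/3
Q → (P ∨ P) = 1/3 → 1/3 = 1
Q ∨ Q = 1/3 ∨ 1/3 = 1/3
(Q ∨ Q) → Q = 1/3 → 1/3 = 1
(Q → (P ∨ P)) → ((Q ∨ Q) → Q) = 1 → 1 = 1
~((Q → (P ∨ P)) → ((Q ∨ Q) → Q)) = ~1 = 0
P → P = 1/3 → 1/3 = 1
~(P → P) = ~1 = 0
~~(P → P) = ~0 = 1
~~~(P → P) = ~1 = 0
~((Q → (P ∨ P)) → ((Q ∨ Q) → Q)) ∨ ~~~(P → P) = 0 ∨ 0 = 0
~(~(((P ∨ P) ∨ Q) → (P → P)) ∨ (((Q → ~Q) → ((Q → Q) ∨ Q)) → ~(P → Q))) ∨ (~((Q → (P ∨ P)) → ((Q ∨ Q) → Q)) ∨ ~~~(P → P)) = 1 ∨ 0 = 1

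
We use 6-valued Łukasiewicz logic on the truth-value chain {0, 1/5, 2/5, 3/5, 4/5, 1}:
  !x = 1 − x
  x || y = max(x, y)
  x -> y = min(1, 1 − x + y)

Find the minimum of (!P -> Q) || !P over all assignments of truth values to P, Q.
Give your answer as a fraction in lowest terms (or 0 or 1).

3/5

Take P = 2/5, Q = 0:
!P = !2/5 = 3/5
!P -> Q = 3/5 -> 0 = 2/5
!P = !2/5 = 3/5
(!P -> Q) || !P = 2/5 || 3/5 = 3/5
No assignment yields a value below 3/5, so this is the minimum.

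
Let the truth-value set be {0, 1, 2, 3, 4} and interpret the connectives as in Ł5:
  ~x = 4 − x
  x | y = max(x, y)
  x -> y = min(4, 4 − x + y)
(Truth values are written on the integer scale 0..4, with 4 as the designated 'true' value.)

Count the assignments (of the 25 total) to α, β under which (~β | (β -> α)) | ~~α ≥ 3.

value 4: 15 assignments (counts)
value 3: 4 assignments (counts)
value 2: 3 assignments
value 1: 2 assignments
value 0: 1 assignment
So 19 of the 25 assignments meet the threshold.

19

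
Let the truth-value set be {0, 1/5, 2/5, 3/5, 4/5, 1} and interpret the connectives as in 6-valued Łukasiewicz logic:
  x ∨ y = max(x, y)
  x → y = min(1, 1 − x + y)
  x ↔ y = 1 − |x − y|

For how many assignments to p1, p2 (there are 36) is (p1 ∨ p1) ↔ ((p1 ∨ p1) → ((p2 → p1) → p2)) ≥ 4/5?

value 1: 3 assignments (counts)
value 4/5: 7 assignments (counts)
value 3/5: 6 assignments
value 2/5: 7 assignments
value 1/5: 6 assignments
value 0: 7 assignments
So 10 of the 36 assignments meet the threshold.

10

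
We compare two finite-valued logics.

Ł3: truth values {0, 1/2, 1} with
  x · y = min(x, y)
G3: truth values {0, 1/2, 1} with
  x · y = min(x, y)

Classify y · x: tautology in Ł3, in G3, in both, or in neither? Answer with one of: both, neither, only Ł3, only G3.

In Ł3: at x = 0, y = 0 the value is 0 — not a tautology.
In G3: at x = 0, y = 0 the value is 0 — not a tautology.

neither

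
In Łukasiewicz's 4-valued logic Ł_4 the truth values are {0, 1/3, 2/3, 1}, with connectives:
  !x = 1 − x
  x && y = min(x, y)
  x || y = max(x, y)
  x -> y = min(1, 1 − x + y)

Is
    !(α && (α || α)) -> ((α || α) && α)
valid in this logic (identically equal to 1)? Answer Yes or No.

Counterexample: take α = 0.
α || α = 0 || 0 = 0
α && (α || α) = 0 && 0 = 0
!(α && (α || α)) = !0 = 1
(α || α) && α = 0 && 0 = 0
!(α && (α || α)) -> ((α || α) && α) = 1 -> 0 = 0
This gives 0 ≠ 1.

No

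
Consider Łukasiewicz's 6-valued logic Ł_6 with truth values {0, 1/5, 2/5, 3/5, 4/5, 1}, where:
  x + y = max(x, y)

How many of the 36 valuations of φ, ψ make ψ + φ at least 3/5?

27

value 1: 11 assignments (counts)
value 4/5: 9 assignments (counts)
value 3/5: 7 assignments (counts)
value 2/5: 5 assignments
value 1/5: 3 assignments
value 0: 1 assignment
So 27 of the 36 assignments meet the threshold.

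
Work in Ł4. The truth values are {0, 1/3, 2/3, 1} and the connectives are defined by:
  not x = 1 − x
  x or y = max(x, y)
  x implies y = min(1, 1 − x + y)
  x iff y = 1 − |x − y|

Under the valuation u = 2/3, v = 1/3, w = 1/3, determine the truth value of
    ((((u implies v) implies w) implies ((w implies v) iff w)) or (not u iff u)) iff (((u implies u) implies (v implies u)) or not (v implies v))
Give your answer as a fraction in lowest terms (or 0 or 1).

u implies v = 2/3 implies 1/3 = 2/3
(u implies v) implies w = 2/3 implies 1/3 = 2/3
w implies v = 1/3 implies 1/3 = 1
(w implies v) iff w = 1 iff 1/3 = 1/3
((u implies v) implies w) implies ((w implies v) iff w) = 2/3 implies 1/3 = 2/3
not u = not 2/3 = 1/3
not u iff u = 1/3 iff 2/3 = 2/3
(((u implies v) implies w) implies ((w implies v) iff w)) or (not u iff u) = 2/3 or 2/3 = 2/3
u implies u = 2/3 implies 2/3 = 1
v implies u = 1/3 implies 2/3 = 1
(u implies u) implies (v implies u) = 1 implies 1 = 1
v implies v = 1/3 implies 1/3 = 1
not (v implies v) = not 1 = 0
((u implies u) implies (v implies u)) or not (v implies v) = 1 or 0 = 1
((((u implies v) implies w) implies ((w implies v) iff w)) or (not u iff u)) iff (((u implies u) implies (v implies u)) or not (v implies v)) = 2/3 iff 1 = 2/3

2/3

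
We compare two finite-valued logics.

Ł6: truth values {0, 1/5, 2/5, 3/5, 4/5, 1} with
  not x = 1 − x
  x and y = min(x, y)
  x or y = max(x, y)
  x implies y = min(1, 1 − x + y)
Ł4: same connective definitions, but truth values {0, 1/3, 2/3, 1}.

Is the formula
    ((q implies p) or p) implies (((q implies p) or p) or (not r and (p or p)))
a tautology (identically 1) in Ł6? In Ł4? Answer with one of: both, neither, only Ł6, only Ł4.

both

In Ł6: every assignment gives 1 — tautology.
In Ł4: every assignment gives 1 — tautology.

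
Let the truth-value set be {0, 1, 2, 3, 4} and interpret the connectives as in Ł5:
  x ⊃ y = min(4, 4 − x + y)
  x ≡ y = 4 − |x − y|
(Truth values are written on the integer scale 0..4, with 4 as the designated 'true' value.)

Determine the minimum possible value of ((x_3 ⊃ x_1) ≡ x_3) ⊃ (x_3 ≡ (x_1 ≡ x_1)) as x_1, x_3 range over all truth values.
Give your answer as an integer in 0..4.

Take x_1 = 0, x_3 = 2:
x_3 ⊃ x_1 = 2 ⊃ 0 = 2
(x_3 ⊃ x_1) ≡ x_3 = 2 ≡ 2 = 4
x_1 ≡ x_1 = 0 ≡ 0 = 4
x_3 ≡ (x_1 ≡ x_1) = 2 ≡ 4 = 2
((x_3 ⊃ x_1) ≡ x_3) ⊃ (x_3 ≡ (x_1 ≡ x_1)) = 4 ⊃ 2 = 2
No assignment yields a value below 2, so this is the minimum.

2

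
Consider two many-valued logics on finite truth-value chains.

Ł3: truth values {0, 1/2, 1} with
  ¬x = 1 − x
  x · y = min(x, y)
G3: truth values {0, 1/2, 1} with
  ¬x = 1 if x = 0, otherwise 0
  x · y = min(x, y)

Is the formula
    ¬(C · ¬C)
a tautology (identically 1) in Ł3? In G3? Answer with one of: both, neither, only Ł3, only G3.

only G3

In Ł3: at C = 1/2 the value is 1/2 — not a tautology.
In G3: every assignment gives 1 — tautology.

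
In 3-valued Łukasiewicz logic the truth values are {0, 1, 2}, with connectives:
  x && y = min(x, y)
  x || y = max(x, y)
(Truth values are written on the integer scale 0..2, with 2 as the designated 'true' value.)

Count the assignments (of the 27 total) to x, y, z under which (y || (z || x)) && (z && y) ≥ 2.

3

value 2: 3 assignments (counts)
value 1: 9 assignments
value 0: 15 assignments
So 3 of the 27 assignments meet the threshold.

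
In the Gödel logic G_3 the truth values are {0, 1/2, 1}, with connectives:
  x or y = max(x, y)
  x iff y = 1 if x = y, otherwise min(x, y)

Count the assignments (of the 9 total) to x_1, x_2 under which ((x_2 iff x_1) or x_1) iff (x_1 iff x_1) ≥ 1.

5

x_1 = 0, x_2 = 0 ↦ 1  ≥
x_1 = 0, x_2 = 1/2 ↦ 0  <
x_1 = 0, x_2 = 1 ↦ 0  <
x_1 = 1/2, x_2 = 0 ↦ 1/2  <
x_1 = 1/2, x_2 = 1/2 ↦ 1  ≥
x_1 = 1/2, x_2 = 1 ↦ 1/2  <
x_1 = 1, x_2 = 0 ↦ 1  ≥
x_1 = 1, x_2 = 1/2 ↦ 1  ≥
x_1 = 1, x_2 = 1 ↦ 1  ≥
So 5 of the 9 assignments meet the threshold.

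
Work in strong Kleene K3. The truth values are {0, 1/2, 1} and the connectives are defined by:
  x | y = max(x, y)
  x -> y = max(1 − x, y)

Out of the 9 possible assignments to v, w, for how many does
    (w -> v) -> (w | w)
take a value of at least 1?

v = 0, w = 0 ↦ 0  <
v = 0, w = 1/2 ↦ 1/2  <
v = 0, w = 1 ↦ 1  ≥
v = 1/2, w = 0 ↦ 0  <
v = 1/2, w = 1/2 ↦ 1/2  <
v = 1/2, w = 1 ↦ 1  ≥
v = 1, w = 0 ↦ 0  <
v = 1, w = 1/2 ↦ 1/2  <
v = 1, w = 1 ↦ 1  ≥
So 3 of the 9 assignments meet the threshold.

3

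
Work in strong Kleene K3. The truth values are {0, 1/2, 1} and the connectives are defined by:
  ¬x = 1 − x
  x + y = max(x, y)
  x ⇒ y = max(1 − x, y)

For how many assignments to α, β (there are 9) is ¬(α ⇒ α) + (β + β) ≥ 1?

3

α = 0, β = 0 ↦ 0  <
α = 0, β = 1/2 ↦ 1/2  <
α = 0, β = 1 ↦ 1  ≥
α = 1/2, β = 0 ↦ 1/2  <
α = 1/2, β = 1/2 ↦ 1/2  <
α = 1/2, β = 1 ↦ 1  ≥
α = 1, β = 0 ↦ 0  <
α = 1, β = 1/2 ↦ 1/2  <
α = 1, β = 1 ↦ 1  ≥
So 3 of the 9 assignments meet the threshold.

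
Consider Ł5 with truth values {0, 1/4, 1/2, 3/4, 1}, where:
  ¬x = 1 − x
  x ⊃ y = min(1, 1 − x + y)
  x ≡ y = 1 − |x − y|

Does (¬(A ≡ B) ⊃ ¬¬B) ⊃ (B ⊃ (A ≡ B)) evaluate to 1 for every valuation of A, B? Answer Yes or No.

Counterexample: take A = 0, B = 3/4.
A ≡ B = 0 ≡ 3/4 = 1/4
¬(A ≡ B) = ¬1/4 = 3/4
¬B = ¬3/4 = 1/4
¬¬B = ¬1/4 = 3/4
¬(A ≡ B) ⊃ ¬¬B = 3/4 ⊃ 3/4 = 1
A ≡ B = 0 ≡ 3/4 = 1/4
B ⊃ (A ≡ B) = 3/4 ⊃ 1/4 = 1/2
(¬(A ≡ B) ⊃ ¬¬B) ⊃ (B ⊃ (A ≡ B)) = 1 ⊃ 1/2 = 1/2
This gives 1/2 ≠ 1.

No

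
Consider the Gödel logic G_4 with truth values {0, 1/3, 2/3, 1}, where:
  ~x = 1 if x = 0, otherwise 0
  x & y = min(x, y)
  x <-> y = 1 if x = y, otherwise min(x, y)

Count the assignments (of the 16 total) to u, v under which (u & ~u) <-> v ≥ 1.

u = 0, v = 0 ↦ 1  ≥
u = 0, v = 1/3 ↦ 0  <
u = 0, v = 2/3 ↦ 0  <
u = 0, v = 1 ↦ 0  <
u = 1/3, v = 0 ↦ 1  ≥
u = 1/3, v = 1/3 ↦ 0  <
u = 1/3, v = 2/3 ↦ 0  <
u = 1/3, v = 1 ↦ 0  <
u = 2/3, v = 0 ↦ 1  ≥
u = 2/3, v = 1/3 ↦ 0  <
u = 2/3, v = 2/3 ↦ 0  <
u = 2/3, v = 1 ↦ 0  <
u = 1, v = 0 ↦ 1  ≥
u = 1, v = 1/3 ↦ 0  <
u = 1, v = 2/3 ↦ 0  <
u = 1, v = 1 ↦ 0  <
So 4 of the 16 assignments meet the threshold.

4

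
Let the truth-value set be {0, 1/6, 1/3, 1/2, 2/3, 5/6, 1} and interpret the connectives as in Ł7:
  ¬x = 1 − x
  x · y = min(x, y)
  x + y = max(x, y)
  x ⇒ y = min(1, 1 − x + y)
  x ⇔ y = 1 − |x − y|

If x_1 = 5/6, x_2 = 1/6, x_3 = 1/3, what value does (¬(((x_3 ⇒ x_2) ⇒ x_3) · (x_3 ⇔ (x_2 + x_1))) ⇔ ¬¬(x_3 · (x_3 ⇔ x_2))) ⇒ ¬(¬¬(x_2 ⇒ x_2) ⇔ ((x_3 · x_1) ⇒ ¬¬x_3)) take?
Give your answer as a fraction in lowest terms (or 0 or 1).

x_3 ⇒ x_2 = 1/3 ⇒ 1/6 = 5/6
(x_3 ⇒ x_2) ⇒ x_3 = 5/6 ⇒ 1/3 = 1/2
x_2 + x_1 = 1/6 + 5/6 = 5/6
x_3 ⇔ (x_2 + x_1) = 1/3 ⇔ 5/6 = 1/2
((x_3 ⇒ x_2) ⇒ x_3) · (x_3 ⇔ (x_2 + x_1)) = 1/2 · 1/2 = 1/2
¬(((x_3 ⇒ x_2) ⇒ x_3) · (x_3 ⇔ (x_2 + x_1))) = ¬1/2 = 1/2
x_3 ⇔ x_2 = 1/3 ⇔ 1/6 = 5/6
x_3 · (x_3 ⇔ x_2) = 1/3 · 5/6 = 1/3
¬(x_3 · (x_3 ⇔ x_2)) = ¬1/3 = 2/3
¬¬(x_3 · (x_3 ⇔ x_2)) = ¬2/3 = 1/3
¬(((x_3 ⇒ x_2) ⇒ x_3) · (x_3 ⇔ (x_2 + x_1))) ⇔ ¬¬(x_3 · (x_3 ⇔ x_2)) = 1/2 ⇔ 1/3 = 5/6
x_2 ⇒ x_2 = 1/6 ⇒ 1/6 = 1
¬(x_2 ⇒ x_2) = ¬1 = 0
¬¬(x_2 ⇒ x_2) = ¬0 = 1
x_3 · x_1 = 1/3 · 5/6 = 1/3
¬x_3 = ¬1/3 = 2/3
¬¬x_3 = ¬2/3 = 1/3
(x_3 · x_1) ⇒ ¬¬x_3 = 1/3 ⇒ 1/3 = 1
¬¬(x_2 ⇒ x_2) ⇔ ((x_3 · x_1) ⇒ ¬¬x_3) = 1 ⇔ 1 = 1
¬(¬¬(x_2 ⇒ x_2) ⇔ ((x_3 · x_1) ⇒ ¬¬x_3)) = ¬1 = 0
(¬(((x_3 ⇒ x_2) ⇒ x_3) · (x_3 ⇔ (x_2 + x_1))) ⇔ ¬¬(x_3 · (x_3 ⇔ x_2))) ⇒ ¬(¬¬(x_2 ⇒ x_2) ⇔ ((x_3 · x_1) ⇒ ¬¬x_3)) = 5/6 ⇒ 0 = 1/6

1/6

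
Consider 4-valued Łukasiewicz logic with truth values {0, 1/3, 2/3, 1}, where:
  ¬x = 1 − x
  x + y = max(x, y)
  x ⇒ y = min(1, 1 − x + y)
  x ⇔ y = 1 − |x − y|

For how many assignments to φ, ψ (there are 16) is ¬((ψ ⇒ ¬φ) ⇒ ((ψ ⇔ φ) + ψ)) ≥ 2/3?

φ = 0, ψ = 0 ↦ 0  <
φ = 0, ψ = 1/3 ↦ 1/3  <
φ = 0, ψ = 2/3 ↦ 1/3  <
φ = 0, ψ = 1 ↦ 0  <
φ = 1/3, ψ = 0 ↦ 1/3  <
φ = 1/3, ψ = 1/3 ↦ 0  <
φ = 1/3, ψ = 2/3 ↦ 1/3  <
φ = 1/3, ψ = 1 ↦ 0  <
φ = 2/3, ψ = 0 ↦ 2/3  ≥
φ = 2/3, ψ = 1/3 ↦ 1/3  <
φ = 2/3, ψ = 2/3 ↦ 0  <
φ = 2/3, ψ = 1 ↦ 0  <
φ = 1, ψ = 0 ↦ 1  ≥
φ = 1, ψ = 1/3 ↦ 1/3  <
φ = 1, ψ = 2/3 ↦ 0  <
φ = 1, ψ = 1 ↦ 0  <
So 2 of the 16 assignments meet the threshold.

2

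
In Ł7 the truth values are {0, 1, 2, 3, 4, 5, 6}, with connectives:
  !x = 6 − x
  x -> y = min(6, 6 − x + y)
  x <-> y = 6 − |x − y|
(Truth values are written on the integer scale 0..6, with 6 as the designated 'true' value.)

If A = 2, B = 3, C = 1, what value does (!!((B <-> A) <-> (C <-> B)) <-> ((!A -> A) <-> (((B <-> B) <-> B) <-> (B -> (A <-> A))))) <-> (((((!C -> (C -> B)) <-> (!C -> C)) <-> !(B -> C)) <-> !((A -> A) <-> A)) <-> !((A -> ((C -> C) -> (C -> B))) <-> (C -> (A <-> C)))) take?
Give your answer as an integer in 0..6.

B <-> A = 3 <-> 2 = 5
C <-> B = 1 <-> 3 = 4
(B <-> A) <-> (C <-> B) = 5 <-> 4 = 5
!((B <-> A) <-> (C <-> B)) = !5 = 1
!!((B <-> A) <-> (C <-> B)) = !1 = 5
!A = !2 = 4
!A -> A = 4 -> 2 = 4
B <-> B = 3 <-> 3 = 6
(B <-> B) <-> B = 6 <-> 3 = 3
A <-> A = 2 <-> 2 = 6
B -> (A <-> A) = 3 -> 6 = 6
((B <-> B) <-> B) <-> (B -> (A <-> A)) = 3 <-> 6 = 3
(!A -> A) <-> (((B <-> B) <-> B) <-> (B -> (A <-> A))) = 4 <-> 3 = 5
!!((B <-> A) <-> (C <-> B)) <-> ((!A -> A) <-> (((B <-> B) <-> B) <-> (B -> (A <-> A)))) = 5 <-> 5 = 6
!C = !1 = 5
C -> B = 1 -> 3 = 6
!C -> (C -> B) = 5 -> 6 = 6
!C = !1 = 5
!C -> C = 5 -> 1 = 2
(!C -> (C -> B)) <-> (!C -> C) = 6 <-> 2 = 2
B -> C = 3 -> 1 = 4
!(B -> C) = !4 = 2
((!C -> (C -> B)) <-> (!C -> C)) <-> !(B -> C) = 2 <-> 2 = 6
A -> A = 2 -> 2 = 6
(A -> A) <-> A = 6 <-> 2 = 2
!((A -> A) <-> A) = !2 = 4
(((!C -> (C -> B)) <-> (!C -> C)) <-> !(B -> C)) <-> !((A -> A) <-> A) = 6 <-> 4 = 4
C -> C = 1 -> 1 = 6
C -> B = 1 -> 3 = 6
(C -> C) -> (C -> B) = 6 -> 6 = 6
A -> ((C -> C) -> (C -> B)) = 2 -> 6 = 6
A <-> C = 2 <-> 1 = 5
C -> (A <-> C) = 1 -> 5 = 6
(A -> ((C -> C) -> (C -> B))) <-> (C -> (A <-> C)) = 6 <-> 6 = 6
!((A -> ((C -> C) -> (C -> B))) <-> (C -> (A <-> C))) = !6 = 0
((((!C -> (C -> B)) <-> (!C -> C)) <-> !(B -> C)) <-> !((A -> A) <-> A)) <-> !((A -> ((C -> C) -> (C -> B))) <-> (C -> (A <-> C))) = 4 <-> 0 = 2
(!!((B <-> A) <-> (C <-> B)) <-> ((!A -> A) <-> (((B <-> B) <-> B) <-> (B -> (A <-> A))))) <-> (((((!C -> (C -> B)) <-> (!C -> C)) <-> !(B -> C)) <-> !((A -> A) <-> A)) <-> !((A -> ((C -> C) -> (C -> B))) <-> (C -> (A <-> C)))) = 6 <-> 2 = 2

2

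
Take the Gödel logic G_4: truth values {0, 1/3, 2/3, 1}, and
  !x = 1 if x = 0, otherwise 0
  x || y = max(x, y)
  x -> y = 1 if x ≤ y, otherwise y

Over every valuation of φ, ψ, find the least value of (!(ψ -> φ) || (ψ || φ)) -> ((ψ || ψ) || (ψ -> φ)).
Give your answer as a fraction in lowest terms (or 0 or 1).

Take φ = 0, ψ = 1/3:
ψ -> φ = 1/3 -> 0 = 0
!(ψ -> φ) = !0 = 1
ψ || φ = 1/3 || 0 = 1/3
!(ψ -> φ) || (ψ || φ) = 1 || 1/3 = 1
ψ || ψ = 1/3 || 1/3 = 1/3
ψ -> φ = 1/3 -> 0 = 0
(ψ || ψ) || (ψ -> φ) = 1/3 || 0 = 1/3
(!(ψ -> φ) || (ψ || φ)) -> ((ψ || ψ) || (ψ -> φ)) = 1 -> 1/3 = 1/3
No assignment yields a value below 1/3, so this is the minimum.

1/3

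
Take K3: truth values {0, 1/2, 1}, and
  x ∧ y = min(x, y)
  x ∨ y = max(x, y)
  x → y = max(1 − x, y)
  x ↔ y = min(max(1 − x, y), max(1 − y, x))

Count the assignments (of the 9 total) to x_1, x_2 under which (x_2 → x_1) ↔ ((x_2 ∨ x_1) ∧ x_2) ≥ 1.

x_1 = 0, x_2 = 0 ↦ 0  <
x_1 = 0, x_2 = 1/2 ↦ 1/2  <
x_1 = 0, x_2 = 1 ↦ 0  <
x_1 = 1/2, x_2 = 0 ↦ 0  <
x_1 = 1/2, x_2 = 1/2 ↦ 1/2  <
x_1 = 1/2, x_2 = 1 ↦ 1/2  <
x_1 = 1, x_2 = 0 ↦ 0  <
x_1 = 1, x_2 = 1/2 ↦ 1/2  <
x_1 = 1, x_2 = 1 ↦ 1  ≥
So 1 of the 9 assignments meets the threshold.

1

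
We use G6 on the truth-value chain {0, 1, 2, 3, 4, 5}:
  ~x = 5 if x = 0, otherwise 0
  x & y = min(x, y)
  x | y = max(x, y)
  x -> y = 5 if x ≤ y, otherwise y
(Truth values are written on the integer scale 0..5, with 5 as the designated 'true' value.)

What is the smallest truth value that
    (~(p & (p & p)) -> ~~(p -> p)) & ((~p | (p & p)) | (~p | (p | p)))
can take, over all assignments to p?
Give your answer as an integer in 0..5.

Take p = 1:
p & p = 1 & 1 = 1
p & (p & p) = 1 & 1 = 1
~(p & (p & p)) = ~1 = 0
p -> p = 1 -> 1 = 5
~(p -> p) = ~5 = 0
~~(p -> p) = ~0 = 5
~(p & (p & p)) -> ~~(p -> p) = 0 -> 5 = 5
~p = ~1 = 0
p & p = 1 & 1 = 1
~p | (p & p) = 0 | 1 = 1
~p = ~1 = 0
p | p = 1 | 1 = 1
~p | (p | p) = 0 | 1 = 1
(~p | (p & p)) | (~p | (p | p)) = 1 | 1 = 1
(~(p & (p & p)) -> ~~(p -> p)) & ((~p | (p & p)) | (~p | (p | p))) = 5 & 1 = 1
No assignment yields a value below 1, so this is the minimum.

1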